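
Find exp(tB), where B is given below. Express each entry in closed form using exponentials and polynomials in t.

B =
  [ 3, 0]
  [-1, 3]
e^{tB} =
  [exp(3*t), 0]
  [-t*exp(3*t), exp(3*t)]

Strategy: write B = P · J · P⁻¹ where J is a Jordan canonical form, so e^{tB} = P · e^{tJ} · P⁻¹, and e^{tJ} can be computed block-by-block.

B has Jordan form
J =
  [3, 1]
  [0, 3]
(up to reordering of blocks).

Per-block formulas:
  For a 2×2 Jordan block J_2(3): exp(t · J_2(3)) = e^(3t)·(I + t·N), where N is the 2×2 nilpotent shift.

After assembling e^{tJ} and conjugating by P, we get:

e^{tB} =
  [exp(3*t), 0]
  [-t*exp(3*t), exp(3*t)]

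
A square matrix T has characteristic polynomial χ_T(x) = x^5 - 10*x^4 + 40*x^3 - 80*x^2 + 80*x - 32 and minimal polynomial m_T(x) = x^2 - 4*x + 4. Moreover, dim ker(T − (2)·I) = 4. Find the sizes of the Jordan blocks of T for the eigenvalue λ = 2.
Block sizes for λ = 2: [2, 1, 1, 1]

Step 1 — from the characteristic polynomial, algebraic multiplicity of λ = 2 is 5. From dim ker(T − (2)·I) = 4, there are exactly 4 Jordan blocks for λ = 2.
Step 2 — from the minimal polynomial, the factor (x − 2)^2 tells us the largest block for λ = 2 has size 2.
Step 3 — with total size 5, 4 blocks, and largest block 2, the block sizes (in nonincreasing order) are [2, 1, 1, 1].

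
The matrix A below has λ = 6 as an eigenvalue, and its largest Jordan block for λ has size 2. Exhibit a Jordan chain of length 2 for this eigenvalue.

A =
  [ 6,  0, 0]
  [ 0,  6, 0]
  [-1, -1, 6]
A Jordan chain for λ = 6 of length 2:
v_1 = (0, 0, -1)ᵀ
v_2 = (1, 0, 0)ᵀ

Let N = A − (6)·I. We want v_2 with N^2 v_2 = 0 but N^1 v_2 ≠ 0; then v_{j-1} := N · v_j for j = 2, …, 2.

Pick v_2 = (1, 0, 0)ᵀ.
Then v_1 = N · v_2 = (0, 0, -1)ᵀ.

Sanity check: (A − (6)·I) v_1 = (0, 0, 0)ᵀ = 0. ✓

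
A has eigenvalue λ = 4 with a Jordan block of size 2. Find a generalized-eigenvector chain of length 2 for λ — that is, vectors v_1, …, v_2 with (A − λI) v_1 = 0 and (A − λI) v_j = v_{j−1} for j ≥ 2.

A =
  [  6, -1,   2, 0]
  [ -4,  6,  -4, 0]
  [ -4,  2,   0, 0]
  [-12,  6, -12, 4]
A Jordan chain for λ = 4 of length 2:
v_1 = (2, -4, -4, -12)ᵀ
v_2 = (1, 0, 0, 0)ᵀ

Let N = A − (4)·I. We want v_2 with N^2 v_2 = 0 but N^1 v_2 ≠ 0; then v_{j-1} := N · v_j for j = 2, …, 2.

Pick v_2 = (1, 0, 0, 0)ᵀ.
Then v_1 = N · v_2 = (2, -4, -4, -12)ᵀ.

Sanity check: (A − (4)·I) v_1 = (0, 0, 0, 0)ᵀ = 0. ✓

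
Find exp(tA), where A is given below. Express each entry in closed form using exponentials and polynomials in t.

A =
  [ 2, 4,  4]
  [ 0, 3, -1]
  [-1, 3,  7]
e^{tA} =
  [-2*t*exp(4*t) + exp(4*t), 4*t*exp(4*t), 4*t*exp(4*t)]
  [t^2*exp(4*t)/2, -t^2*exp(4*t) - t*exp(4*t) + exp(4*t), -t^2*exp(4*t) - t*exp(4*t)]
  [-t^2*exp(4*t)/2 - t*exp(4*t), t^2*exp(4*t) + 3*t*exp(4*t), t^2*exp(4*t) + 3*t*exp(4*t) + exp(4*t)]

Strategy: write A = P · J · P⁻¹ where J is a Jordan canonical form, so e^{tA} = P · e^{tJ} · P⁻¹, and e^{tJ} can be computed block-by-block.

A has Jordan form
J =
  [4, 1, 0]
  [0, 4, 1]
  [0, 0, 4]
(up to reordering of blocks).

Per-block formulas:
  For a 3×3 Jordan block J_3(4): exp(t · J_3(4)) = e^(4t)·(I + t·N + (t^2/2)·N^2), where N is the 3×3 nilpotent shift.

After assembling e^{tJ} and conjugating by P, we get:

e^{tA} =
  [-2*t*exp(4*t) + exp(4*t), 4*t*exp(4*t), 4*t*exp(4*t)]
  [t^2*exp(4*t)/2, -t^2*exp(4*t) - t*exp(4*t) + exp(4*t), -t^2*exp(4*t) - t*exp(4*t)]
  [-t^2*exp(4*t)/2 - t*exp(4*t), t^2*exp(4*t) + 3*t*exp(4*t), t^2*exp(4*t) + 3*t*exp(4*t) + exp(4*t)]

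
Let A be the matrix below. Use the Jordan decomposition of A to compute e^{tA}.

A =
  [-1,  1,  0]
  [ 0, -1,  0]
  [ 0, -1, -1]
e^{tA} =
  [exp(-t), t*exp(-t), 0]
  [0, exp(-t), 0]
  [0, -t*exp(-t), exp(-t)]

Strategy: write A = P · J · P⁻¹ where J is a Jordan canonical form, so e^{tA} = P · e^{tJ} · P⁻¹, and e^{tJ} can be computed block-by-block.

A has Jordan form
J =
  [-1,  1,  0]
  [ 0, -1,  0]
  [ 0,  0, -1]
(up to reordering of blocks).

Per-block formulas:
  For a 1×1 block at λ = -1: exp(t · [-1]) = [e^(-1t)].
  For a 2×2 Jordan block J_2(-1): exp(t · J_2(-1)) = e^(-1t)·(I + t·N), where N is the 2×2 nilpotent shift.

After assembling e^{tJ} and conjugating by P, we get:

e^{tA} =
  [exp(-t), t*exp(-t), 0]
  [0, exp(-t), 0]
  [0, -t*exp(-t), exp(-t)]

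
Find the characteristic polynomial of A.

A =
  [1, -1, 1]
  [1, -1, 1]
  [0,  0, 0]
x^3

Expanding det(x·I − A) (e.g. by cofactor expansion or by noting that A is similar to its Jordan form J, which has the same characteristic polynomial as A) gives
  χ_A(x) = x^3
which factors as x^3. The eigenvalues (with algebraic multiplicities) are λ = 0 with multiplicity 3.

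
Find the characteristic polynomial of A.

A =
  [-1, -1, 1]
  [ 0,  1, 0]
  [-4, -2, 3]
x^3 - 3*x^2 + 3*x - 1

Expanding det(x·I − A) (e.g. by cofactor expansion or by noting that A is similar to its Jordan form J, which has the same characteristic polynomial as A) gives
  χ_A(x) = x^3 - 3*x^2 + 3*x - 1
which factors as (x - 1)^3. The eigenvalues (with algebraic multiplicities) are λ = 1 with multiplicity 3.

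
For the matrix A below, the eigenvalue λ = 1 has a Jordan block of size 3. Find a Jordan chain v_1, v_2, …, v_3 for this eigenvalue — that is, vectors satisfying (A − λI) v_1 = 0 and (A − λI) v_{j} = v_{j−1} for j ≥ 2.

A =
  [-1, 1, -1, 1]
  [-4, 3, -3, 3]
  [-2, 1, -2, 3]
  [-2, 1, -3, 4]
A Jordan chain for λ = 1 of length 3:
v_1 = (-1, -2, -1, -1)ᵀ
v_2 = (-1, -3, -3, -3)ᵀ
v_3 = (0, 0, 1, 0)ᵀ

Let N = A − (1)·I. We want v_3 with N^3 v_3 = 0 but N^2 v_3 ≠ 0; then v_{j-1} := N · v_j for j = 3, …, 2.

Pick v_3 = (0, 0, 1, 0)ᵀ.
Then v_2 = N · v_3 = (-1, -3, -3, -3)ᵀ.
Then v_1 = N · v_2 = (-1, -2, -1, -1)ᵀ.

Sanity check: (A − (1)·I) v_1 = (0, 0, 0, 0)ᵀ = 0. ✓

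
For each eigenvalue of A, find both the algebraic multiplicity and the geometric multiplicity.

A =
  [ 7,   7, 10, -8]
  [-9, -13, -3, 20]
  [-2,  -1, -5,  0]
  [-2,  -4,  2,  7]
λ = -1: alg = 4, geom = 2

Step 1 — factor the characteristic polynomial to read off the algebraic multiplicities:
  χ_A(x) = (x + 1)^4

Step 2 — compute geometric multiplicities via the rank-nullity identity g(λ) = n − rank(A − λI):
  rank(A − (-1)·I) = 2, so dim ker(A − (-1)·I) = n − 2 = 2

Summary:
  λ = -1: algebraic multiplicity = 4, geometric multiplicity = 2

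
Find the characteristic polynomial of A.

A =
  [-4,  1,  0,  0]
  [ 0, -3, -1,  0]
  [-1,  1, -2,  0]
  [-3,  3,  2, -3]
x^4 + 12*x^3 + 54*x^2 + 108*x + 81

Expanding det(x·I − A) (e.g. by cofactor expansion or by noting that A is similar to its Jordan form J, which has the same characteristic polynomial as A) gives
  χ_A(x) = x^4 + 12*x^3 + 54*x^2 + 108*x + 81
which factors as (x + 3)^4. The eigenvalues (with algebraic multiplicities) are λ = -3 with multiplicity 4.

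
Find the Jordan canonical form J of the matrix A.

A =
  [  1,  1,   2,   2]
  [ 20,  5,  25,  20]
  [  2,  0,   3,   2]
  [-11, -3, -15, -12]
J_3(-1) ⊕ J_1(0)

The characteristic polynomial is
  det(x·I − A) = x^4 + 3*x^3 + 3*x^2 + x = x*(x + 1)^3

Eigenvalues and multiplicities (the geometric multiplicity of λ is n − rank(A − λI), which equals the number of Jordan blocks for λ):
  λ = -1: algebraic multiplicity = 3, geometric multiplicity = 1
  λ = 0: algebraic multiplicity = 1, geometric multiplicity = 1

Determining the block sizes for each eigenvalue:
  λ = -1: one block (gm = 1), so the single block has size am = 3 → block sizes [3]
  λ = 0: one block (gm = 1), so the single block has size am = 1 → block sizes [1]

Assembling the blocks gives a Jordan form
J =
  [-1,  1,  0, 0]
  [ 0, -1,  1, 0]
  [ 0,  0, -1, 0]
  [ 0,  0,  0, 0]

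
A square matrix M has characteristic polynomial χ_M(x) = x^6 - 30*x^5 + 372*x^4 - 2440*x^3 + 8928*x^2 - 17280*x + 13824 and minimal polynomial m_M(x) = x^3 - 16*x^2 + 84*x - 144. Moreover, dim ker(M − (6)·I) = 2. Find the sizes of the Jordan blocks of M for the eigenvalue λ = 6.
Block sizes for λ = 6: [2, 1]

Step 1 — from the characteristic polynomial, algebraic multiplicity of λ = 6 is 3. From dim ker(M − (6)·I) = 2, there are exactly 2 Jordan blocks for λ = 6.
Step 2 — from the minimal polynomial, the factor (x − 6)^2 tells us the largest block for λ = 6 has size 2.
Step 3 — with total size 3, 2 blocks, and largest block 2, the block sizes (in nonincreasing order) are [2, 1].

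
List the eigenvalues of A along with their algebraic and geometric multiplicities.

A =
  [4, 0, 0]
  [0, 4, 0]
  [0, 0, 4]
λ = 4: alg = 3, geom = 3

Step 1 — factor the characteristic polynomial to read off the algebraic multiplicities:
  χ_A(x) = (x - 4)^3

Step 2 — compute geometric multiplicities via the rank-nullity identity g(λ) = n − rank(A − λI):
  rank(A − (4)·I) = 0, so dim ker(A − (4)·I) = n − 0 = 3

Summary:
  λ = 4: algebraic multiplicity = 3, geometric multiplicity = 3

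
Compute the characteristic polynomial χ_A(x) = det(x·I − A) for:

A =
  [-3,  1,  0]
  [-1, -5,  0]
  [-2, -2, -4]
x^3 + 12*x^2 + 48*x + 64

Expanding det(x·I − A) (e.g. by cofactor expansion or by noting that A is similar to its Jordan form J, which has the same characteristic polynomial as A) gives
  χ_A(x) = x^3 + 12*x^2 + 48*x + 64
which factors as (x + 4)^3. The eigenvalues (with algebraic multiplicities) are λ = -4 with multiplicity 3.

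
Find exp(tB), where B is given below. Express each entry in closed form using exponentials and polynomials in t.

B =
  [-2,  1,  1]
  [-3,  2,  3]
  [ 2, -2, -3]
e^{tB} =
  [-t*exp(-t) + exp(-t), t*exp(-t), t*exp(-t)]
  [-3*t*exp(-t), 3*t*exp(-t) + exp(-t), 3*t*exp(-t)]
  [2*t*exp(-t), -2*t*exp(-t), -2*t*exp(-t) + exp(-t)]

Strategy: write B = P · J · P⁻¹ where J is a Jordan canonical form, so e^{tB} = P · e^{tJ} · P⁻¹, and e^{tJ} can be computed block-by-block.

B has Jordan form
J =
  [-1,  1,  0]
  [ 0, -1,  0]
  [ 0,  0, -1]
(up to reordering of blocks).

Per-block formulas:
  For a 1×1 block at λ = -1: exp(t · [-1]) = [e^(-1t)].
  For a 2×2 Jordan block J_2(-1): exp(t · J_2(-1)) = e^(-1t)·(I + t·N), where N is the 2×2 nilpotent shift.

After assembling e^{tJ} and conjugating by P, we get:

e^{tB} =
  [-t*exp(-t) + exp(-t), t*exp(-t), t*exp(-t)]
  [-3*t*exp(-t), 3*t*exp(-t) + exp(-t), 3*t*exp(-t)]
  [2*t*exp(-t), -2*t*exp(-t), -2*t*exp(-t) + exp(-t)]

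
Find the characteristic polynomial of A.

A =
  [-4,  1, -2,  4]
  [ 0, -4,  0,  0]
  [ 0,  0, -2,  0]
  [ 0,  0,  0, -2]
x^4 + 12*x^3 + 52*x^2 + 96*x + 64

Expanding det(x·I − A) (e.g. by cofactor expansion or by noting that A is similar to its Jordan form J, which has the same characteristic polynomial as A) gives
  χ_A(x) = x^4 + 12*x^3 + 52*x^2 + 96*x + 64
which factors as (x + 2)^2*(x + 4)^2. The eigenvalues (with algebraic multiplicities) are λ = -4 with multiplicity 2, λ = -2 with multiplicity 2.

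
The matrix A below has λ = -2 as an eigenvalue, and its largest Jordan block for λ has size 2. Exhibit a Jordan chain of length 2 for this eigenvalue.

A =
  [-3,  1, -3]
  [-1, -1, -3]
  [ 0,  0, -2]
A Jordan chain for λ = -2 of length 2:
v_1 = (-1, -1, 0)ᵀ
v_2 = (1, 0, 0)ᵀ

Let N = A − (-2)·I. We want v_2 with N^2 v_2 = 0 but N^1 v_2 ≠ 0; then v_{j-1} := N · v_j for j = 2, …, 2.

Pick v_2 = (1, 0, 0)ᵀ.
Then v_1 = N · v_2 = (-1, -1, 0)ᵀ.

Sanity check: (A − (-2)·I) v_1 = (0, 0, 0)ᵀ = 0. ✓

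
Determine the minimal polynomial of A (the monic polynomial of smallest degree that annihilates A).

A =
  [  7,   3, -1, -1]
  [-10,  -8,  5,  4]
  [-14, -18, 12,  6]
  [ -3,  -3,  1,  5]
x^3 - 12*x^2 + 48*x - 64

The characteristic polynomial is χ_A(x) = (x - 4)^4, so the eigenvalues are known. The minimal polynomial is
  m_A(x) = Π_λ (x − λ)^{k_λ}
where k_λ is the size of the *largest* Jordan block for λ (equivalently, the smallest k with (A − λI)^k v = 0 for every generalised eigenvector v of λ).

  λ = 4: largest Jordan block has size 3, contributing (x − 4)^3

So m_A(x) = (x - 4)^3 = x^3 - 12*x^2 + 48*x - 64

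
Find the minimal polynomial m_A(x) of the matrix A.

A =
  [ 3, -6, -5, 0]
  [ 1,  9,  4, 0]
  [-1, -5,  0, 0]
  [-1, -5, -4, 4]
x^3 - 12*x^2 + 48*x - 64

The characteristic polynomial is χ_A(x) = (x - 4)^4, so the eigenvalues are known. The minimal polynomial is
  m_A(x) = Π_λ (x − λ)^{k_λ}
where k_λ is the size of the *largest* Jordan block for λ (equivalently, the smallest k with (A − λI)^k v = 0 for every generalised eigenvector v of λ).

  λ = 4: largest Jordan block has size 3, contributing (x − 4)^3

So m_A(x) = (x - 4)^3 = x^3 - 12*x^2 + 48*x - 64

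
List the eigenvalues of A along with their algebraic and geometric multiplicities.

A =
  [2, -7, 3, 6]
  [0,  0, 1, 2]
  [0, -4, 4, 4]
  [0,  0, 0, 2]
λ = 2: alg = 4, geom = 2

Step 1 — factor the characteristic polynomial to read off the algebraic multiplicities:
  χ_A(x) = (x - 2)^4

Step 2 — compute geometric multiplicities via the rank-nullity identity g(λ) = n − rank(A − λI):
  rank(A − (2)·I) = 2, so dim ker(A − (2)·I) = n − 2 = 2

Summary:
  λ = 2: algebraic multiplicity = 4, geometric multiplicity = 2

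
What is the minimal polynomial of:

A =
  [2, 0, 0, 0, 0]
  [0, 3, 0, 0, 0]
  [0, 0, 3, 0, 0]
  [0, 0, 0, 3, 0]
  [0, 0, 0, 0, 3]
x^2 - 5*x + 6

The characteristic polynomial is χ_A(x) = (x - 3)^4*(x - 2), so the eigenvalues are known. The minimal polynomial is
  m_A(x) = Π_λ (x − λ)^{k_λ}
where k_λ is the size of the *largest* Jordan block for λ (equivalently, the smallest k with (A − λI)^k v = 0 for every generalised eigenvector v of λ).

  λ = 2: largest Jordan block has size 1, contributing (x − 2)
  λ = 3: largest Jordan block has size 1, contributing (x − 3)

So m_A(x) = (x - 3)*(x - 2) = x^2 - 5*x + 6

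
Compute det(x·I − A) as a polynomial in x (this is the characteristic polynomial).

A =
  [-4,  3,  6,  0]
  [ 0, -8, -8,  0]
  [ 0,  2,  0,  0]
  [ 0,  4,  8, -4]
x^4 + 16*x^3 + 96*x^2 + 256*x + 256

Expanding det(x·I − A) (e.g. by cofactor expansion or by noting that A is similar to its Jordan form J, which has the same characteristic polynomial as A) gives
  χ_A(x) = x^4 + 16*x^3 + 96*x^2 + 256*x + 256
which factors as (x + 4)^4. The eigenvalues (with algebraic multiplicities) are λ = -4 with multiplicity 4.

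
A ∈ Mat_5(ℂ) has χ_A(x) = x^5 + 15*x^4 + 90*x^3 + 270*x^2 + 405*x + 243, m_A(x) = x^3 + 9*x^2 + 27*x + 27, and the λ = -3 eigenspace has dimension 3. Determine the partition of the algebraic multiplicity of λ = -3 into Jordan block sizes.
Block sizes for λ = -3: [3, 1, 1]

Step 1 — from the characteristic polynomial, algebraic multiplicity of λ = -3 is 5. From dim ker(A − (-3)·I) = 3, there are exactly 3 Jordan blocks for λ = -3.
Step 2 — from the minimal polynomial, the factor (x + 3)^3 tells us the largest block for λ = -3 has size 3.
Step 3 — with total size 5, 3 blocks, and largest block 3, the block sizes (in nonincreasing order) are [3, 1, 1].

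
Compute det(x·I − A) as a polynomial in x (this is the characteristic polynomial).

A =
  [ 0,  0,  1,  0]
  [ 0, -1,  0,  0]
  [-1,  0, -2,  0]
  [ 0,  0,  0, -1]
x^4 + 4*x^3 + 6*x^2 + 4*x + 1

Expanding det(x·I − A) (e.g. by cofactor expansion or by noting that A is similar to its Jordan form J, which has the same characteristic polynomial as A) gives
  χ_A(x) = x^4 + 4*x^3 + 6*x^2 + 4*x + 1
which factors as (x + 1)^4. The eigenvalues (with algebraic multiplicities) are λ = -1 with multiplicity 4.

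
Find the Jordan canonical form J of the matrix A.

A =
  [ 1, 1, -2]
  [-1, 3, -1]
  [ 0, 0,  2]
J_3(2)

The characteristic polynomial is
  det(x·I − A) = x^3 - 6*x^2 + 12*x - 8 = (x - 2)^3

Eigenvalues and multiplicities (the geometric multiplicity of λ is n − rank(A − λI), which equals the number of Jordan blocks for λ):
  λ = 2: algebraic multiplicity = 3, geometric multiplicity = 1

Determining the block sizes for each eigenvalue:
  λ = 2: one block (gm = 1), so the single block has size am = 3 → block sizes [3]

Assembling the blocks gives a Jordan form
J =
  [2, 1, 0]
  [0, 2, 1]
  [0, 0, 2]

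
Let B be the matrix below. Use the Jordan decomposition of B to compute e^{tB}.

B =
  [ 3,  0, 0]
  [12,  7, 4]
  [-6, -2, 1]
e^{tB} =
  [exp(3*t), 0, 0]
  [6*exp(5*t) - 6*exp(3*t), 2*exp(5*t) - exp(3*t), 2*exp(5*t) - 2*exp(3*t)]
  [-3*exp(5*t) + 3*exp(3*t), -exp(5*t) + exp(3*t), -exp(5*t) + 2*exp(3*t)]

Strategy: write B = P · J · P⁻¹ where J is a Jordan canonical form, so e^{tB} = P · e^{tJ} · P⁻¹, and e^{tJ} can be computed block-by-block.

B has Jordan form
J =
  [3, 0, 0]
  [0, 3, 0]
  [0, 0, 5]
(up to reordering of blocks).

Per-block formulas:
  For a 1×1 block at λ = 5: exp(t · [5]) = [e^(5t)].
  For a 1×1 block at λ = 3: exp(t · [3]) = [e^(3t)].

After assembling e^{tJ} and conjugating by P, we get:

e^{tB} =
  [exp(3*t), 0, 0]
  [6*exp(5*t) - 6*exp(3*t), 2*exp(5*t) - exp(3*t), 2*exp(5*t) - 2*exp(3*t)]
  [-3*exp(5*t) + 3*exp(3*t), -exp(5*t) + exp(3*t), -exp(5*t) + 2*exp(3*t)]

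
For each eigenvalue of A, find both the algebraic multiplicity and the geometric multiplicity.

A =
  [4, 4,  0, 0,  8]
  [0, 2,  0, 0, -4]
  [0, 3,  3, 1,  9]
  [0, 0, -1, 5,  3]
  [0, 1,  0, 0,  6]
λ = 4: alg = 5, geom = 3

Step 1 — factor the characteristic polynomial to read off the algebraic multiplicities:
  χ_A(x) = (x - 4)^5

Step 2 — compute geometric multiplicities via the rank-nullity identity g(λ) = n − rank(A − λI):
  rank(A − (4)·I) = 2, so dim ker(A − (4)·I) = n − 2 = 3

Summary:
  λ = 4: algebraic multiplicity = 5, geometric multiplicity = 3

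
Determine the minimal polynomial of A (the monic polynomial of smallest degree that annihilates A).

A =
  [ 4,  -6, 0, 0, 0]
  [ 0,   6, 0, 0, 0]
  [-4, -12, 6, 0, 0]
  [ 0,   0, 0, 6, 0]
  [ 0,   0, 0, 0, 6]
x^2 - 10*x + 24

The characteristic polynomial is χ_A(x) = (x - 6)^4*(x - 4), so the eigenvalues are known. The minimal polynomial is
  m_A(x) = Π_λ (x − λ)^{k_λ}
where k_λ is the size of the *largest* Jordan block for λ (equivalently, the smallest k with (A − λI)^k v = 0 for every generalised eigenvector v of λ).

  λ = 4: largest Jordan block has size 1, contributing (x − 4)
  λ = 6: largest Jordan block has size 1, contributing (x − 6)

So m_A(x) = (x - 6)*(x - 4) = x^2 - 10*x + 24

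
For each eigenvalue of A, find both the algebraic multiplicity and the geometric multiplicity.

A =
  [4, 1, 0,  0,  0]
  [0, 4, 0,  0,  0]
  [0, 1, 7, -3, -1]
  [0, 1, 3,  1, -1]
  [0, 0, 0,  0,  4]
λ = 4: alg = 5, geom = 3

Step 1 — factor the characteristic polynomial to read off the algebraic multiplicities:
  χ_A(x) = (x - 4)^5

Step 2 — compute geometric multiplicities via the rank-nullity identity g(λ) = n − rank(A − λI):
  rank(A − (4)·I) = 2, so dim ker(A − (4)·I) = n − 2 = 3

Summary:
  λ = 4: algebraic multiplicity = 5, geometric multiplicity = 3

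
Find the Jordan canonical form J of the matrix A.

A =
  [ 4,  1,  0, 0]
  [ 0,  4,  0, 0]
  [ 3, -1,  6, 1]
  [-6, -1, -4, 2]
J_2(4) ⊕ J_2(4)

The characteristic polynomial is
  det(x·I − A) = x^4 - 16*x^3 + 96*x^2 - 256*x + 256 = (x - 4)^4

Eigenvalues and multiplicities (the geometric multiplicity of λ is n − rank(A − λI), which equals the number of Jordan blocks for λ):
  λ = 4: algebraic multiplicity = 4, geometric multiplicity = 2

Determining the block sizes for each eigenvalue:
  λ = 4: with am = 4 and gm = 2, the partition is not yet determined (e.g. several partitions of 4 into 2 parts exist). Let N = A − (4)·I. Computing rank(N^1) = 2, rank(N^2) = 0; the number of blocks of size ≥ j is rank(N^{j−1}) − rank(N^j), giving [2, 2]. So we have 2 block(s) of size 2 → block sizes [2, 2]

Assembling the blocks gives a Jordan form
J =
  [4, 1, 0, 0]
  [0, 4, 0, 0]
  [0, 0, 4, 1]
  [0, 0, 0, 4]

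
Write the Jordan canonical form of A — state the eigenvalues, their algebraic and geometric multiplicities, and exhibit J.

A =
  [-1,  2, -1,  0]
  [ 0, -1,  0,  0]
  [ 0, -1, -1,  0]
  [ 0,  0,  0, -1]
J_3(-1) ⊕ J_1(-1)

The characteristic polynomial is
  det(x·I − A) = x^4 + 4*x^3 + 6*x^2 + 4*x + 1 = (x + 1)^4

Eigenvalues and multiplicities (the geometric multiplicity of λ is n − rank(A − λI), which equals the number of Jordan blocks for λ):
  λ = -1: algebraic multiplicity = 4, geometric multiplicity = 2

Determining the block sizes for each eigenvalue:
  λ = -1: with am = 4 and gm = 2, the partition is not yet determined (e.g. several partitions of 4 into 2 parts exist). Let N = A − (-1)·I. Computing rank(N^1) = 2, rank(N^2) = 1, rank(N^3) = 0; the number of blocks of size ≥ j is rank(N^{j−1}) − rank(N^j), giving [2, 1, 1]. So we have 1 block(s) of size 3, 1 block(s) of size 1 → block sizes [3, 1]

Assembling the blocks gives a Jordan form
J =
  [-1,  1,  0,  0]
  [ 0, -1,  1,  0]
  [ 0,  0, -1,  0]
  [ 0,  0,  0, -1]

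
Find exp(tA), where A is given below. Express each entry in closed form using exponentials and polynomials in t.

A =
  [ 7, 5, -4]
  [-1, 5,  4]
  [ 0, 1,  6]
e^{tA} =
  [-2*t^2*exp(6*t) + t*exp(6*t) + exp(6*t), -2*t^2*exp(6*t) + 5*t*exp(6*t), 8*t^2*exp(6*t) - 4*t*exp(6*t)]
  [-t*exp(6*t), -t*exp(6*t) + exp(6*t), 4*t*exp(6*t)]
  [-t^2*exp(6*t)/2, -t^2*exp(6*t)/2 + t*exp(6*t), 2*t^2*exp(6*t) + exp(6*t)]

Strategy: write A = P · J · P⁻¹ where J is a Jordan canonical form, so e^{tA} = P · e^{tJ} · P⁻¹, and e^{tJ} can be computed block-by-block.

A has Jordan form
J =
  [6, 1, 0]
  [0, 6, 1]
  [0, 0, 6]
(up to reordering of blocks).

Per-block formulas:
  For a 3×3 Jordan block J_3(6): exp(t · J_3(6)) = e^(6t)·(I + t·N + (t^2/2)·N^2), where N is the 3×3 nilpotent shift.

After assembling e^{tJ} and conjugating by P, we get:

e^{tA} =
  [-2*t^2*exp(6*t) + t*exp(6*t) + exp(6*t), -2*t^2*exp(6*t) + 5*t*exp(6*t), 8*t^2*exp(6*t) - 4*t*exp(6*t)]
  [-t*exp(6*t), -t*exp(6*t) + exp(6*t), 4*t*exp(6*t)]
  [-t^2*exp(6*t)/2, -t^2*exp(6*t)/2 + t*exp(6*t), 2*t^2*exp(6*t) + exp(6*t)]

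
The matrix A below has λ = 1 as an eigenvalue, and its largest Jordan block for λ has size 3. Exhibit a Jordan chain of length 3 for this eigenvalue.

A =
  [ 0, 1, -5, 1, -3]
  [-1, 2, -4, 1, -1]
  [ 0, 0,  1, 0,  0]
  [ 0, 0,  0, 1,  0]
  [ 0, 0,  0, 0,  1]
A Jordan chain for λ = 1 of length 3:
v_1 = (1, 1, 0, 0, 0)ᵀ
v_2 = (-5, -4, 0, 0, 0)ᵀ
v_3 = (0, 0, 1, 0, 0)ᵀ

Let N = A − (1)·I. We want v_3 with N^3 v_3 = 0 but N^2 v_3 ≠ 0; then v_{j-1} := N · v_j for j = 3, …, 2.

Pick v_3 = (0, 0, 1, 0, 0)ᵀ.
Then v_2 = N · v_3 = (-5, -4, 0, 0, 0)ᵀ.
Then v_1 = N · v_2 = (1, 1, 0, 0, 0)ᵀ.

Sanity check: (A − (1)·I) v_1 = (0, 0, 0, 0, 0)ᵀ = 0. ✓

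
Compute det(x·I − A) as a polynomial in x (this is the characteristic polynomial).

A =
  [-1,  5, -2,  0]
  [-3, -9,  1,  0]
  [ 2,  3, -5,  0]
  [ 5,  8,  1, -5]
x^4 + 20*x^3 + 150*x^2 + 500*x + 625

Expanding det(x·I − A) (e.g. by cofactor expansion or by noting that A is similar to its Jordan form J, which has the same characteristic polynomial as A) gives
  χ_A(x) = x^4 + 20*x^3 + 150*x^2 + 500*x + 625
which factors as (x + 5)^4. The eigenvalues (with algebraic multiplicities) are λ = -5 with multiplicity 4.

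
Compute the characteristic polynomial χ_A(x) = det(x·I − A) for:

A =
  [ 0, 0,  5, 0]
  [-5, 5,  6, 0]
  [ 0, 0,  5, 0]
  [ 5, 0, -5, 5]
x^4 - 15*x^3 + 75*x^2 - 125*x

Expanding det(x·I − A) (e.g. by cofactor expansion or by noting that A is similar to its Jordan form J, which has the same characteristic polynomial as A) gives
  χ_A(x) = x^4 - 15*x^3 + 75*x^2 - 125*x
which factors as x*(x - 5)^3. The eigenvalues (with algebraic multiplicities) are λ = 0 with multiplicity 1, λ = 5 with multiplicity 3.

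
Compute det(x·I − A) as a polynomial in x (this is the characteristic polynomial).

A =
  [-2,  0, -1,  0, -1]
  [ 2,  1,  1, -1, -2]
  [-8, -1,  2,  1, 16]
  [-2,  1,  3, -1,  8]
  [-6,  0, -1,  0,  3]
x^5 - 3*x^4 - 4*x^3

Expanding det(x·I − A) (e.g. by cofactor expansion or by noting that A is similar to its Jordan form J, which has the same characteristic polynomial as A) gives
  χ_A(x) = x^5 - 3*x^4 - 4*x^3
which factors as x^3*(x - 4)*(x + 1). The eigenvalues (with algebraic multiplicities) are λ = -1 with multiplicity 1, λ = 0 with multiplicity 3, λ = 4 with multiplicity 1.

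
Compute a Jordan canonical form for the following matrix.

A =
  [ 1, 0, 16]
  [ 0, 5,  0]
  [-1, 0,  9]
J_2(5) ⊕ J_1(5)

The characteristic polynomial is
  det(x·I − A) = x^3 - 15*x^2 + 75*x - 125 = (x - 5)^3

Eigenvalues and multiplicities (the geometric multiplicity of λ is n − rank(A − λI), which equals the number of Jordan blocks for λ):
  λ = 5: algebraic multiplicity = 3, geometric multiplicity = 2

Determining the block sizes for each eigenvalue:
  λ = 5: 2 blocks summing to 3 forces exactly one block of size 2 and the rest size 1 → block sizes [2, 1]

Assembling the blocks gives a Jordan form
J =
  [5, 1, 0]
  [0, 5, 0]
  [0, 0, 5]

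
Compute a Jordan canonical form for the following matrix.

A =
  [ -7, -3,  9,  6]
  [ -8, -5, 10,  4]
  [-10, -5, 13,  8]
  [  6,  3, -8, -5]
J_3(-1) ⊕ J_1(-1)

The characteristic polynomial is
  det(x·I − A) = x^4 + 4*x^3 + 6*x^2 + 4*x + 1 = (x + 1)^4

Eigenvalues and multiplicities (the geometric multiplicity of λ is n − rank(A − λI), which equals the number of Jordan blocks for λ):
  λ = -1: algebraic multiplicity = 4, geometric multiplicity = 2

Determining the block sizes for each eigenvalue:
  λ = -1: with am = 4 and gm = 2, the partition is not yet determined (e.g. several partitions of 4 into 2 parts exist). Let N = A − (-1)·I. Computing rank(N^1) = 2, rank(N^2) = 1, rank(N^3) = 0; the number of blocks of size ≥ j is rank(N^{j−1}) − rank(N^j), giving [2, 1, 1]. So we have 1 block(s) of size 3, 1 block(s) of size 1 → block sizes [3, 1]

Assembling the blocks gives a Jordan form
J =
  [-1,  1,  0,  0]
  [ 0, -1,  1,  0]
  [ 0,  0, -1,  0]
  [ 0,  0,  0, -1]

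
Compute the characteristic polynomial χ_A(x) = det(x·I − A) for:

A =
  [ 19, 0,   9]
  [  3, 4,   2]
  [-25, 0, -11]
x^3 - 12*x^2 + 48*x - 64

Expanding det(x·I − A) (e.g. by cofactor expansion or by noting that A is similar to its Jordan form J, which has the same characteristic polynomial as A) gives
  χ_A(x) = x^3 - 12*x^2 + 48*x - 64
which factors as (x - 4)^3. The eigenvalues (with algebraic multiplicities) are λ = 4 with multiplicity 3.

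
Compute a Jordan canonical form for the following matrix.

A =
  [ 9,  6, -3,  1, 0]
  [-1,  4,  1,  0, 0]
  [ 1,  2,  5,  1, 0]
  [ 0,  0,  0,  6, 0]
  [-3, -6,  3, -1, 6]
J_2(6) ⊕ J_2(6) ⊕ J_1(6)

The characteristic polynomial is
  det(x·I − A) = x^5 - 30*x^4 + 360*x^3 - 2160*x^2 + 6480*x - 7776 = (x - 6)^5

Eigenvalues and multiplicities (the geometric multiplicity of λ is n − rank(A − λI), which equals the number of Jordan blocks for λ):
  λ = 6: algebraic multiplicity = 5, geometric multiplicity = 3

Determining the block sizes for each eigenvalue:
  λ = 6: with am = 5 and gm = 3, the partition is not yet determined (e.g. several partitions of 5 into 3 parts exist). Let N = A − (6)·I. Computing rank(N^1) = 2, rank(N^2) = 0; the number of blocks of size ≥ j is rank(N^{j−1}) − rank(N^j), giving [3, 2]. So we have 2 block(s) of size 2, 1 block(s) of size 1 → block sizes [2, 2, 1]

Assembling the blocks gives a Jordan form
J =
  [6, 1, 0, 0, 0]
  [0, 6, 0, 0, 0]
  [0, 0, 6, 1, 0]
  [0, 0, 0, 6, 0]
  [0, 0, 0, 0, 6]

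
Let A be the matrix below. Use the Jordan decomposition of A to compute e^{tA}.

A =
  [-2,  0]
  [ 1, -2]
e^{tA} =
  [exp(-2*t), 0]
  [t*exp(-2*t), exp(-2*t)]

Strategy: write A = P · J · P⁻¹ where J is a Jordan canonical form, so e^{tA} = P · e^{tJ} · P⁻¹, and e^{tJ} can be computed block-by-block.

A has Jordan form
J =
  [-2,  1]
  [ 0, -2]
(up to reordering of blocks).

Per-block formulas:
  For a 2×2 Jordan block J_2(-2): exp(t · J_2(-2)) = e^(-2t)·(I + t·N), where N is the 2×2 nilpotent shift.

After assembling e^{tJ} and conjugating by P, we get:

e^{tA} =
  [exp(-2*t), 0]
  [t*exp(-2*t), exp(-2*t)]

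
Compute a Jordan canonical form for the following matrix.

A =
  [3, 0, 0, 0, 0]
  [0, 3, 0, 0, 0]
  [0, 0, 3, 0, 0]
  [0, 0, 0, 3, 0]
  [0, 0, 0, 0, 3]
J_1(3) ⊕ J_1(3) ⊕ J_1(3) ⊕ J_1(3) ⊕ J_1(3)

The characteristic polynomial is
  det(x·I − A) = x^5 - 15*x^4 + 90*x^3 - 270*x^2 + 405*x - 243 = (x - 3)^5

Eigenvalues and multiplicities (the geometric multiplicity of λ is n − rank(A − λI), which equals the number of Jordan blocks for λ):
  λ = 3: algebraic multiplicity = 5, geometric multiplicity = 5

Determining the block sizes for each eigenvalue:
  λ = 3: gm = am = 5, so every block has size 1 → block sizes [1, 1, 1, 1, 1]

Assembling the blocks gives a Jordan form
J =
  [3, 0, 0, 0, 0]
  [0, 3, 0, 0, 0]
  [0, 0, 3, 0, 0]
  [0, 0, 0, 3, 0]
  [0, 0, 0, 0, 3]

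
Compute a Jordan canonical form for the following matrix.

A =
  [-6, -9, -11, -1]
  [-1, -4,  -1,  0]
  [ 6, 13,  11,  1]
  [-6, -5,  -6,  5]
J_2(-2) ⊕ J_2(5)

The characteristic polynomial is
  det(x·I − A) = x^4 - 6*x^3 - 11*x^2 + 60*x + 100 = (x - 5)^2*(x + 2)^2

Eigenvalues and multiplicities (the geometric multiplicity of λ is n − rank(A − λI), which equals the number of Jordan blocks for λ):
  λ = -2: algebraic multiplicity = 2, geometric multiplicity = 1
  λ = 5: algebraic multiplicity = 2, geometric multiplicity = 1

Determining the block sizes for each eigenvalue:
  λ = -2: one block (gm = 1), so the single block has size am = 2 → block sizes [2]
  λ = 5: one block (gm = 1), so the single block has size am = 2 → block sizes [2]

Assembling the blocks gives a Jordan form
J =
  [-2,  1, 0, 0]
  [ 0, -2, 0, 0]
  [ 0,  0, 5, 1]
  [ 0,  0, 0, 5]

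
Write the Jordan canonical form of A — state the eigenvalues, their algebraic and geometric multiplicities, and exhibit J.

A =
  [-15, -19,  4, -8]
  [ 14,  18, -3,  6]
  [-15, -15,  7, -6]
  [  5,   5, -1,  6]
J_3(4) ⊕ J_1(4)

The characteristic polynomial is
  det(x·I − A) = x^4 - 16*x^3 + 96*x^2 - 256*x + 256 = (x - 4)^4

Eigenvalues and multiplicities (the geometric multiplicity of λ is n − rank(A − λI), which equals the number of Jordan blocks for λ):
  λ = 4: algebraic multiplicity = 4, geometric multiplicity = 2

Determining the block sizes for each eigenvalue:
  λ = 4: with am = 4 and gm = 2, the partition is not yet determined (e.g. several partitions of 4 into 2 parts exist). Let N = A − (4)·I. Computing rank(N^1) = 2, rank(N^2) = 1, rank(N^3) = 0; the number of blocks of size ≥ j is rank(N^{j−1}) − rank(N^j), giving [2, 1, 1]. So we have 1 block(s) of size 3, 1 block(s) of size 1 → block sizes [3, 1]

Assembling the blocks gives a Jordan form
J =
  [4, 1, 0, 0]
  [0, 4, 1, 0]
  [0, 0, 4, 0]
  [0, 0, 0, 4]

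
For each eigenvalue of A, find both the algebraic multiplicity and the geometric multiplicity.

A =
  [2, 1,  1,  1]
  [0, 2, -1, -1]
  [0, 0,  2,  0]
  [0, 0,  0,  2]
λ = 2: alg = 4, geom = 2

Step 1 — factor the characteristic polynomial to read off the algebraic multiplicities:
  χ_A(x) = (x - 2)^4

Step 2 — compute geometric multiplicities via the rank-nullity identity g(λ) = n − rank(A − λI):
  rank(A − (2)·I) = 2, so dim ker(A − (2)·I) = n − 2 = 2

Summary:
  λ = 2: algebraic multiplicity = 4, geometric multiplicity = 2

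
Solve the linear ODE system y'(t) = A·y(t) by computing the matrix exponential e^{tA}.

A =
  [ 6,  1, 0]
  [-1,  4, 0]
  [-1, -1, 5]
e^{tA} =
  [t*exp(5*t) + exp(5*t), t*exp(5*t), 0]
  [-t*exp(5*t), -t*exp(5*t) + exp(5*t), 0]
  [-t*exp(5*t), -t*exp(5*t), exp(5*t)]

Strategy: write A = P · J · P⁻¹ where J is a Jordan canonical form, so e^{tA} = P · e^{tJ} · P⁻¹, and e^{tJ} can be computed block-by-block.

A has Jordan form
J =
  [5, 1, 0]
  [0, 5, 0]
  [0, 0, 5]
(up to reordering of blocks).

Per-block formulas:
  For a 2×2 Jordan block J_2(5): exp(t · J_2(5)) = e^(5t)·(I + t·N), where N is the 2×2 nilpotent shift.
  For a 1×1 block at λ = 5: exp(t · [5]) = [e^(5t)].

After assembling e^{tJ} and conjugating by P, we get:

e^{tA} =
  [t*exp(5*t) + exp(5*t), t*exp(5*t), 0]
  [-t*exp(5*t), -t*exp(5*t) + exp(5*t), 0]
  [-t*exp(5*t), -t*exp(5*t), exp(5*t)]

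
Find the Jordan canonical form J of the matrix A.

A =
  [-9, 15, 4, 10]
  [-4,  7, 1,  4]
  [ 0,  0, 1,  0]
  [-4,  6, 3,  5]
J_3(1) ⊕ J_1(1)

The characteristic polynomial is
  det(x·I − A) = x^4 - 4*x^3 + 6*x^2 - 4*x + 1 = (x - 1)^4

Eigenvalues and multiplicities (the geometric multiplicity of λ is n − rank(A − λI), which equals the number of Jordan blocks for λ):
  λ = 1: algebraic multiplicity = 4, geometric multiplicity = 2

Determining the block sizes for each eigenvalue:
  λ = 1: with am = 4 and gm = 2, the partition is not yet determined (e.g. several partitions of 4 into 2 parts exist). Let N = A − (1)·I. Computing rank(N^1) = 2, rank(N^2) = 1, rank(N^3) = 0; the number of blocks of size ≥ j is rank(N^{j−1}) − rank(N^j), giving [2, 1, 1]. So we have 1 block(s) of size 3, 1 block(s) of size 1 → block sizes [3, 1]

Assembling the blocks gives a Jordan form
J =
  [1, 1, 0, 0]
  [0, 1, 1, 0]
  [0, 0, 1, 0]
  [0, 0, 0, 1]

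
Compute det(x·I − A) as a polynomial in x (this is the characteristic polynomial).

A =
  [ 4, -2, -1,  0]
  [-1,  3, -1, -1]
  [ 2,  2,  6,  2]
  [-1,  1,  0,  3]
x^4 - 16*x^3 + 96*x^2 - 256*x + 256

Expanding det(x·I − A) (e.g. by cofactor expansion or by noting that A is similar to its Jordan form J, which has the same characteristic polynomial as A) gives
  χ_A(x) = x^4 - 16*x^3 + 96*x^2 - 256*x + 256
which factors as (x - 4)^4. The eigenvalues (with algebraic multiplicities) are λ = 4 with multiplicity 4.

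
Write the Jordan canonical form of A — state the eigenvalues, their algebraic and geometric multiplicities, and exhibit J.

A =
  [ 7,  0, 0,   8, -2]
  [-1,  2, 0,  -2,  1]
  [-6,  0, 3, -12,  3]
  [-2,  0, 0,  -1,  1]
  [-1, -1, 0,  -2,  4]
J_3(3) ⊕ J_1(3) ⊕ J_1(3)

The characteristic polynomial is
  det(x·I − A) = x^5 - 15*x^4 + 90*x^3 - 270*x^2 + 405*x - 243 = (x - 3)^5

Eigenvalues and multiplicities (the geometric multiplicity of λ is n − rank(A − λI), which equals the number of Jordan blocks for λ):
  λ = 3: algebraic multiplicity = 5, geometric multiplicity = 3

Determining the block sizes for each eigenvalue:
  λ = 3: with am = 5 and gm = 3, the partition is not yet determined (e.g. several partitions of 5 into 3 parts exist). Let N = A − (3)·I. Computing rank(N^1) = 2, rank(N^2) = 1, rank(N^3) = 0; the number of blocks of size ≥ j is rank(N^{j−1}) − rank(N^j), giving [3, 1, 1]. So we have 1 block(s) of size 3, 2 block(s) of size 1 → block sizes [3, 1, 1]

Assembling the blocks gives a Jordan form
J =
  [3, 1, 0, 0, 0]
  [0, 3, 1, 0, 0]
  [0, 0, 3, 0, 0]
  [0, 0, 0, 3, 0]
  [0, 0, 0, 0, 3]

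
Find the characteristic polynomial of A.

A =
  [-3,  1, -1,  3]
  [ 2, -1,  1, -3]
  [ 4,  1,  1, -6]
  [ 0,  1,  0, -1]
x^4 + 4*x^3 + 6*x^2 + 4*x + 1

Expanding det(x·I − A) (e.g. by cofactor expansion or by noting that A is similar to its Jordan form J, which has the same characteristic polynomial as A) gives
  χ_A(x) = x^4 + 4*x^3 + 6*x^2 + 4*x + 1
which factors as (x + 1)^4. The eigenvalues (with algebraic multiplicities) are λ = -1 with multiplicity 4.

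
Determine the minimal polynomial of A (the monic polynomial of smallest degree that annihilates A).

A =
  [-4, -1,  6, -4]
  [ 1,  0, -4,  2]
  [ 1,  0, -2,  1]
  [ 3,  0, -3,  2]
x^3 + 3*x^2 + 3*x + 1

The characteristic polynomial is χ_A(x) = (x + 1)^4, so the eigenvalues are known. The minimal polynomial is
  m_A(x) = Π_λ (x − λ)^{k_λ}
where k_λ is the size of the *largest* Jordan block for λ (equivalently, the smallest k with (A − λI)^k v = 0 for every generalised eigenvector v of λ).

  λ = -1: largest Jordan block has size 3, contributing (x + 1)^3

So m_A(x) = (x + 1)^3 = x^3 + 3*x^2 + 3*x + 1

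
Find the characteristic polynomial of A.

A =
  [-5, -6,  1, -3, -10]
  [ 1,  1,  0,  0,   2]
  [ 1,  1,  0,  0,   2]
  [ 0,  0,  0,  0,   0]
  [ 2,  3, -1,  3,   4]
x^5

Expanding det(x·I − A) (e.g. by cofactor expansion or by noting that A is similar to its Jordan form J, which has the same characteristic polynomial as A) gives
  χ_A(x) = x^5
which factors as x^5. The eigenvalues (with algebraic multiplicities) are λ = 0 with multiplicity 5.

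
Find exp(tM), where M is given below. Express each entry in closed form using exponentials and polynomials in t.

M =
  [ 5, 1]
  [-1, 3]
e^{tM} =
  [t*exp(4*t) + exp(4*t), t*exp(4*t)]
  [-t*exp(4*t), -t*exp(4*t) + exp(4*t)]

Strategy: write M = P · J · P⁻¹ where J is a Jordan canonical form, so e^{tM} = P · e^{tJ} · P⁻¹, and e^{tJ} can be computed block-by-block.

M has Jordan form
J =
  [4, 1]
  [0, 4]
(up to reordering of blocks).

Per-block formulas:
  For a 2×2 Jordan block J_2(4): exp(t · J_2(4)) = e^(4t)·(I + t·N), where N is the 2×2 nilpotent shift.

After assembling e^{tJ} and conjugating by P, we get:

e^{tM} =
  [t*exp(4*t) + exp(4*t), t*exp(4*t)]
  [-t*exp(4*t), -t*exp(4*t) + exp(4*t)]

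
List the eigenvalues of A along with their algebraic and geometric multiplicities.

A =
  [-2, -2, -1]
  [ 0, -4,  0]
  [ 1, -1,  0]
λ = -4: alg = 1, geom = 1; λ = -1: alg = 2, geom = 1

Step 1 — factor the characteristic polynomial to read off the algebraic multiplicities:
  χ_A(x) = (x + 1)^2*(x + 4)

Step 2 — compute geometric multiplicities via the rank-nullity identity g(λ) = n − rank(A − λI):
  rank(A − (-4)·I) = 2, so dim ker(A − (-4)·I) = n − 2 = 1
  rank(A − (-1)·I) = 2, so dim ker(A − (-1)·I) = n − 2 = 1

Summary:
  λ = -4: algebraic multiplicity = 1, geometric multiplicity = 1
  λ = -1: algebraic multiplicity = 2, geometric multiplicity = 1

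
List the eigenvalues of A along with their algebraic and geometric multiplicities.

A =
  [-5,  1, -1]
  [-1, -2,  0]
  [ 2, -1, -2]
λ = -3: alg = 3, geom = 1

Step 1 — factor the characteristic polynomial to read off the algebraic multiplicities:
  χ_A(x) = (x + 3)^3

Step 2 — compute geometric multiplicities via the rank-nullity identity g(λ) = n − rank(A − λI):
  rank(A − (-3)·I) = 2, so dim ker(A − (-3)·I) = n − 2 = 1

Summary:
  λ = -3: algebraic multiplicity = 3, geometric multiplicity = 1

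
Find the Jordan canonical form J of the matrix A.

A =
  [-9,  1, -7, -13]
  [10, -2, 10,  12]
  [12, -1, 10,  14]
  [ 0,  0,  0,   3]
J_2(-2) ⊕ J_2(3)

The characteristic polynomial is
  det(x·I − A) = x^4 - 2*x^3 - 11*x^2 + 12*x + 36 = (x - 3)^2*(x + 2)^2

Eigenvalues and multiplicities (the geometric multiplicity of λ is n − rank(A − λI), which equals the number of Jordan blocks for λ):
  λ = -2: algebraic multiplicity = 2, geometric multiplicity = 1
  λ = 3: algebraic multiplicity = 2, geometric multiplicity = 1

Determining the block sizes for each eigenvalue:
  λ = -2: one block (gm = 1), so the single block has size am = 2 → block sizes [2]
  λ = 3: one block (gm = 1), so the single block has size am = 2 → block sizes [2]

Assembling the blocks gives a Jordan form
J =
  [-2,  1, 0, 0]
  [ 0, -2, 0, 0]
  [ 0,  0, 3, 1]
  [ 0,  0, 0, 3]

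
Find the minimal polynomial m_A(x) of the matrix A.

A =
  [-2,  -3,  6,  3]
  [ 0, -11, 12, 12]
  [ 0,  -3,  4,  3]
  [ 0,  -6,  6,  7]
x^2 + x - 2

The characteristic polynomial is χ_A(x) = (x - 1)^2*(x + 2)^2, so the eigenvalues are known. The minimal polynomial is
  m_A(x) = Π_λ (x − λ)^{k_λ}
where k_λ is the size of the *largest* Jordan block for λ (equivalently, the smallest k with (A − λI)^k v = 0 for every generalised eigenvector v of λ).

  λ = -2: largest Jordan block has size 1, contributing (x + 2)
  λ = 1: largest Jordan block has size 1, contributing (x − 1)

So m_A(x) = (x - 1)*(x + 2) = x^2 + x - 2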